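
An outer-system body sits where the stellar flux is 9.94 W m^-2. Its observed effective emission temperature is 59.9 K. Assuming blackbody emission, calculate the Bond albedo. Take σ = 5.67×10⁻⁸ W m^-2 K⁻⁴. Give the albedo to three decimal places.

0.706

Rearranging the radiative balance, α = 1 − 4σT⁴/S.
σT⁴ = 0.7299 W m^-2, so 4σT⁴ = 2.920 W m^-2.
1−α = 2.920/9.940 = 0.2937, so α = 0.7063.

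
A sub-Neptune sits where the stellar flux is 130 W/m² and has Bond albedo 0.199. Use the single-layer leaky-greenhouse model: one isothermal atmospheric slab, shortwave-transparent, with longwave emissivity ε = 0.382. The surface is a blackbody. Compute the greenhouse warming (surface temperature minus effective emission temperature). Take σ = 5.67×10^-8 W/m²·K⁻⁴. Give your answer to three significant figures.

7.97 K

Effective emission temperature (TOA balance): σT_e⁴ = S(1−α)/4 = 26.03 W/m² → T_e = 146.4 K.
The surface balance (absorbed SW + ε·downward IR = σT_s⁴) with T_a⁴ = T_s⁴/2 reduces to T_s = T_e·[2/(2−ε)]^¼ = 154.3 K.
The atmosphere warms the surface by 7.966 K.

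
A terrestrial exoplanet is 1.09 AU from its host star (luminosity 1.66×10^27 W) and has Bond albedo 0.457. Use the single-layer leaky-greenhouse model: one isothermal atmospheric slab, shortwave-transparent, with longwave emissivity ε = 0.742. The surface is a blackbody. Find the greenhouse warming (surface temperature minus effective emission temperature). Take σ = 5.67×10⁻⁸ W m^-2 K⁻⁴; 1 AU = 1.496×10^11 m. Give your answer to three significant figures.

Orbital distance: d = 1.09 AU = 1.631×10^11 m.
Spreading L over a sphere of radius d: S = 1.66×10^27/(4π·1.63×10^11²) = 4968 W m^-2.
The planet radiates to space at T_e = [S(1−α)/(4σ)]^(1/4) = 330.2 K.
The surface balance (absorbed SW + ε·downward IR = σT_s⁴) with T_a⁴ = T_s⁴/2 reduces to T_s = T_e·[2/(2−ε)]^¼ = 370.8 K.
The atmosphere warms the surface by 40.58 K.

40.6 K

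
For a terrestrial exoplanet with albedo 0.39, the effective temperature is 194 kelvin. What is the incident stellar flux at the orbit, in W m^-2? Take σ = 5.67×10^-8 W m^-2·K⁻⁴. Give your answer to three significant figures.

From S(1−α)/4 = σT⁴: S = 4σT⁴/(1−α).
The emitted flux is σT⁴ = 80.31 W m^-2.
So S = 4×80.31/(1−0.39) = 526.6 W m^-2.

527 W m^-2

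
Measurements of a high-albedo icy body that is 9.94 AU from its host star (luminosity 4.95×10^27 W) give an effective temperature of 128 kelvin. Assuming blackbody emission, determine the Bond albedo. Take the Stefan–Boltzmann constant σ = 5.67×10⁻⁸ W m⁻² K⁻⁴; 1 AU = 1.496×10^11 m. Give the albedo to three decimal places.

Orbital distance: d = 9.94 AU = 1.487×10^12 m.
Spreading L over a sphere of radius d: S = 4.95×10^27/(4π·1.49×10^12²) = 178.1 W m⁻².
Energy balance: S(1−α)/4 = σT⁴, so 1−α = 4σT⁴/S.
σT⁴ = 15.22 W m⁻², so 4σT⁴ = 60.88 W m⁻².
1−α = 60.88/178.1 = 0.3418, so α = 0.6582.

0.658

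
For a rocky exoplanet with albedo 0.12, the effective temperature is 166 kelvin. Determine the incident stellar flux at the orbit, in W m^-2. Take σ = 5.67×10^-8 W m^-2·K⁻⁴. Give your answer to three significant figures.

196 W m^-2

Invert the energy balance for S: S = 4σT⁴/(1−α).
σT⁴ = 5.67×10⁻⁸·(166)⁴ = 43.05 W m^-2.
So S = 4×43.05/(1−0.12) = 195.7 W m^-2.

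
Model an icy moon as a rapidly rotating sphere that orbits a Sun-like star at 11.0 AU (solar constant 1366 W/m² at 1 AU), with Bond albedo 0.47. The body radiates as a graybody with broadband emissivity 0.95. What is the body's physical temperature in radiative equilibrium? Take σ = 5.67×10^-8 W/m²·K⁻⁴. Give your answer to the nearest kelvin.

73 K

By the inverse-square law, S = 1366/11.0² = 11.29 W/m².
The planet absorbs (1−α)S over its disc πR² and re-emits over 4πR², so the mean absorbed flux is (1−0.47)·11.29/4 = 1.496 W/m².
Equating to εσT⁴ with ε = 0.95: T = (1.496/0.95σ)^(1/4) = 72.59 K.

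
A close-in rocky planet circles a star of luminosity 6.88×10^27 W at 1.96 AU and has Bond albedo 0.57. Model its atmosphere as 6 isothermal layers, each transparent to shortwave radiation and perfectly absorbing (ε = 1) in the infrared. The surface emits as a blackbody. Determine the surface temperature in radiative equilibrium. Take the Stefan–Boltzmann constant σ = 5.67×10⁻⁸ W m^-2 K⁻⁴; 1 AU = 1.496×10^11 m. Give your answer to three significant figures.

539 kelvin

d = 1.96 × 1.496×10^11 m = 2.932×10^11 m.
S = L/(4πd²) = 6368 W m^-2.
OLR = S(1−α)/4 = 684.6 W m^-2; the top layer radiates at T_e = 331.5 K.
With N = 6 opaque layers, T_s = (N+1)^(1/4)·T_e = 7^(1/4)·331.5 = 539.2 K.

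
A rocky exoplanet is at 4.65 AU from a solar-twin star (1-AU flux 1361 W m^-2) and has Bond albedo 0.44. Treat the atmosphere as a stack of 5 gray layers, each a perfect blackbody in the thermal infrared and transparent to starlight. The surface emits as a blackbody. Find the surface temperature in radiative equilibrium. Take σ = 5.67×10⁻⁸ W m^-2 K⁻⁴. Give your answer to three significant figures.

175 K

Irradiance scales as 1/d², so S = 1361 W m^-2 × (1/4.65)² = 62.94 W m^-2.
Top-of-atmosphere balance: σT_e⁴ = S(1−α)/4 = 8.812 W m^-2 → T_e = 111.7 K.
Layer-by-layer balance gives σT_s⁴ = (N+1)σT_e⁴, so T_s = 6^¼·111.7 = 174.7 K.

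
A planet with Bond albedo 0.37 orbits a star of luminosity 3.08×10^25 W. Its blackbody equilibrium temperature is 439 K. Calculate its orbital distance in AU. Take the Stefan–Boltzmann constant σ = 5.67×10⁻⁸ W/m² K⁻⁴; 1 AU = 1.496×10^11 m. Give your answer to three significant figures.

0.0905 AU

Energy balance gives S = 4σT⁴/(1−α) = 13370 W/m².
Then d = [L/(4πS)]^(1/2) = 1.354×10^10 m, i.e. 0.09050 AU.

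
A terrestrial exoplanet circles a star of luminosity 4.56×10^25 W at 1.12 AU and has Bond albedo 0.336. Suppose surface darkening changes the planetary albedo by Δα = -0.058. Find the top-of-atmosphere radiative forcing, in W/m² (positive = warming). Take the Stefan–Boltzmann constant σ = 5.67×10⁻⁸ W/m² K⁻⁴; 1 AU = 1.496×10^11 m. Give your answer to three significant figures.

1.87 W/m²

Orbital distance: d = 1.12 AU = 1.676×10^11 m.
Spreading L over a sphere of radius d: S = 4.56×10^25/(4π·1.68×10^11²) = 129.3 W/m².
ΔF = −(S/4)Δα = −(129.3/4)×(-0.058) = 1.874 W/m².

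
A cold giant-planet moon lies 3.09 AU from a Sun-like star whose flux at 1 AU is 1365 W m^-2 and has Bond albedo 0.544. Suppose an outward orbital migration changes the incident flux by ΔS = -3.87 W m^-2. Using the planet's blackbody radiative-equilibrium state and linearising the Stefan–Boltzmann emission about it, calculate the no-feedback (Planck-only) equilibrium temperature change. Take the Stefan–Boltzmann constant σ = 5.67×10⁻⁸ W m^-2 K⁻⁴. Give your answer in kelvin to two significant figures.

-0.88 K

By the inverse-square law, S = 1365/3.09² = 143.0 W m^-2.
Reference equilibrium: T_e = [S(1−α)/(4σ)]^(1/4) = 130.2 K.
ΔF = Δ[S(1−α)]/4 = (1−0.544)·-3.87/4 = -0.4412 W m^-2.
Linearising σT⁴ gives d(σT⁴)/dT = 4σT_e³ = 0.5007 W m^-2 per K.
Hence the no-feedback warming is ΔF/(4σT_e³) = -0.881 K.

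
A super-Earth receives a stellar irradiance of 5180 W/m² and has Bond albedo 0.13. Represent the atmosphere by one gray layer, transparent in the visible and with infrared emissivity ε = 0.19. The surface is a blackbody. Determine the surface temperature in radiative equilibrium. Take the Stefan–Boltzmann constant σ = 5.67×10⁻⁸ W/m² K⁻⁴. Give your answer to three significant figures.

385 kelvin

The planet radiates to space at T_e = [S(1−α)/(4σ)]^(1/4) = 375.4 K.
For a single slab of emissivity ε, T_s⁴ = 2T_e⁴/(2−ε); thus T_s = 375.4·(1.105)^(1/4) = 384.9 K.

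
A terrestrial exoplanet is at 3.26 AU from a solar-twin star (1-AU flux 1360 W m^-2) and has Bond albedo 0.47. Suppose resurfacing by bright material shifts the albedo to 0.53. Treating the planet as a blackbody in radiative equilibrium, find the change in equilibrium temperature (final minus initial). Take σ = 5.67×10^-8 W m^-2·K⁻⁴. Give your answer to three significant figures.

Flux at the orbit: S = 1360/(3.26)² = 128.0 W m^-2.
Initial: T₁ = [S(1−0.47)/(4σ)]^(1/4) = 131.5 K.
With α = 0.53, T₂ = 127.6 K.
Change: 127.6 − 131.5 = -3.891 K.

-3.89 K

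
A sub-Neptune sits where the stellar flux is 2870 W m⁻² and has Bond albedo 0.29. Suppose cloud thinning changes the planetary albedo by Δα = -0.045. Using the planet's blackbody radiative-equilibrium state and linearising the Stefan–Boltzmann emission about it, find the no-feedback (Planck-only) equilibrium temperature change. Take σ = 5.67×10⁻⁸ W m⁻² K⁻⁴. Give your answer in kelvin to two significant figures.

4.9 K

Unperturbed T_e = [2870·(1−0.29)/(4σ)]^¼ = 307.9 K.
TOA radiative forcing: ΔF = −S·Δα/4 = −2870·(-0.045)/4 = 32.29 W m⁻².
The Planck feedback parameter is 4σT_e³ = 6.619 W m⁻²/K.
So ΔT₀ = 32.29/6.619 = 4.88 K.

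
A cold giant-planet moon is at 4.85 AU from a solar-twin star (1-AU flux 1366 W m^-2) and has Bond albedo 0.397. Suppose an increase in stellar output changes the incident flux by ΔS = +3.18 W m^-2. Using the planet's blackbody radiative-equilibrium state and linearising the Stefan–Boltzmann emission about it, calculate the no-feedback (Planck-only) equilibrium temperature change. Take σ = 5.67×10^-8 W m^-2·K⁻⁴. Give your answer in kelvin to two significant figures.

1.5 K

Flux at the orbit: S = 1366/(4.85)² = 58.07 W m^-2.
The baseline emission temperature is T_e = 111.5 K.
Only a fraction (1−α) is absorbed and it's spread over 4πR², so ΔF = (1−α)ΔS/4 = 0.4794 W m^-2.
Linearising σT⁴ gives d(σT⁴)/dT = 4σT_e³ = 0.3141 W m^-2 per K.
ΔT₀ = ΔF/λ_P = 0.4794/0.3141 = 1.53 K.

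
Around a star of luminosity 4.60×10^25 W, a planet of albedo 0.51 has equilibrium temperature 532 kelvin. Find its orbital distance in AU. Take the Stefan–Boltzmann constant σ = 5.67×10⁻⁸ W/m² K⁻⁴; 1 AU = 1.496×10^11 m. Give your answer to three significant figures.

0.0664 AU

Required flux: S = 4σT⁴/(1−α) = 37080 W/m².
S = L/(4πd²) → d = √(L/4πS) = √(4.60×10^25/(4π·37080)) = 9.936×10^9 m = 0.06642 AU.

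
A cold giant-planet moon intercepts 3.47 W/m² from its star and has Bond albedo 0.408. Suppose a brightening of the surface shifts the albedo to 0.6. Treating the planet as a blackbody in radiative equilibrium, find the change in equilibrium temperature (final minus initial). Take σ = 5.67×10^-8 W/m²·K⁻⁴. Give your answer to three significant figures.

Before: T₁ = [3.470·0.592/(4σ)]^(1/4) = 54.86 K.
With α = 0.6, T₂ = 49.74 K.
ΔT = T₂ − T₁ = -5.122 K.

-5.12 K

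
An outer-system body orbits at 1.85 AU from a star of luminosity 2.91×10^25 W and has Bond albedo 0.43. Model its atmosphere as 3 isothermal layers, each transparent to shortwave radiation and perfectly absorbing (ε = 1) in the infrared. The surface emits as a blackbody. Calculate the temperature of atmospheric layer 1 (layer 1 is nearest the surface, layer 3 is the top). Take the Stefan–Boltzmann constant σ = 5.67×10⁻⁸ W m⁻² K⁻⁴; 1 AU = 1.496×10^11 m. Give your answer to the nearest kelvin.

Orbital distance: d = 1.85 AU = 2.768×10^11 m.
S = L/(4πd²) = 30.23 W m⁻².
The effective emission temperature is T_e = [S(1−α)/(4σ)]^¼ = 93.36 K.
The net upward flux σT_e⁴ is constant between every pair of levels, so T_k⁴ = (N+1−k)T_e⁴.
T_1 = (3)^(1/4)·93.36 = 122.9 K.

123 K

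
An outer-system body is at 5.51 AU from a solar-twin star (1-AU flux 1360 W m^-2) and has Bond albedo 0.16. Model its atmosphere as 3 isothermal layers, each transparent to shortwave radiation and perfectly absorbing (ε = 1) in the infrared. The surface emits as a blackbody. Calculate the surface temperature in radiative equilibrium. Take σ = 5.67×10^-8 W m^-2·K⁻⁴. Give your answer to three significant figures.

161 K

Irradiance scales as 1/d², so S = 1360 W m^-2 × (1/5.51)² = 44.80 W m^-2.
OLR = S(1−α)/4 = 9.407 W m^-2; the top layer radiates at T_e = 113.5 K.
With N = 3 opaque layers, T_s = (N+1)^(1/4)·T_e = 4^(1/4)·113.5 = 160.5 K.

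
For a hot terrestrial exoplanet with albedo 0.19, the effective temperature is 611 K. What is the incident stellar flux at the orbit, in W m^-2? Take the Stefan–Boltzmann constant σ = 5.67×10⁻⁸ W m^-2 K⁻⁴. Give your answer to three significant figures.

39000 W m^-2

Invert the energy balance for S: S = 4σT⁴/(1−α).
σT⁴ = 5.67×10⁻⁸·(611)⁴ = 7902 W m^-2.
So S = 4×7902/(1−0.19) = 39020 W m^-2.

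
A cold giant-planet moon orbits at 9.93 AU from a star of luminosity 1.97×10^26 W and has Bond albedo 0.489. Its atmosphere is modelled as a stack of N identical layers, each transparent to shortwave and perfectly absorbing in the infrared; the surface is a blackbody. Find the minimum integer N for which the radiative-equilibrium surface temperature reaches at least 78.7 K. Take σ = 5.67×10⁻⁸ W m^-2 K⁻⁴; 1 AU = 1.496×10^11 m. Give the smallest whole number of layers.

2

d = 9.93 × 1.496×10^11 m = 1.486×10^12 m.
Spreading L over a sphere of radius d: S = 1.97×10^26/(4π·1.49×10^12²) = 7.104 W m^-2.
OLR = S(1−α)/4 = 0.9075 W m^-2; the top layer radiates at T_e = 63.25 K.
Need (N+1)T_e⁴ ≥ T_s⁴, i.e. N+1 ≥ (78.7/63.25)⁴ = 2.397.
So N ≥ 1.397; the smallest integer is N = 2.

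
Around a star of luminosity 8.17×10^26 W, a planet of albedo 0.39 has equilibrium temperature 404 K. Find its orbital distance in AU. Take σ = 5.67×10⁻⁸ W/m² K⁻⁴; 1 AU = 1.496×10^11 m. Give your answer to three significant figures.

Required flux: S = 4σT⁴/(1−α) = 9905 W/m².
Then d = [L/(4πS)]^(1/2) = 8.102×10^10 m, i.e. 0.5416 AU.

0.542 AU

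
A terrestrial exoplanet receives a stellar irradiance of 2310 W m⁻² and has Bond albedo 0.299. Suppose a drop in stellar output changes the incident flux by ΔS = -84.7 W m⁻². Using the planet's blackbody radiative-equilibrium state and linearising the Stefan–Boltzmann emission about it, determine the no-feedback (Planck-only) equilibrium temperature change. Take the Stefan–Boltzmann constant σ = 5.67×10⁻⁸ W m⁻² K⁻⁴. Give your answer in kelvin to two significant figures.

The baseline emission temperature is T_e = 290.7 K.
Only a fraction (1−α) is absorbed and it's spread over 4πR², so ΔF = (1−α)ΔS/4 = -14.84 W m⁻².
Linearising σT⁴ gives d(σT⁴)/dT = 4σT_e³ = 5.571 W m⁻² per K.
Hence the no-feedback warming is ΔF/(4σT_e³) = -2.66 K.

-2.7 K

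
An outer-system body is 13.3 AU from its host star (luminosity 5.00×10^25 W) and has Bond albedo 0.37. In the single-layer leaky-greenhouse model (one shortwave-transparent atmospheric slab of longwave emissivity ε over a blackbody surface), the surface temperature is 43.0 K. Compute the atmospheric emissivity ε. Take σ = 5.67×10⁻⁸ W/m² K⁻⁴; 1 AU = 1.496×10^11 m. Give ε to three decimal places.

d = 13.3 × 1.496×10^11 m = 1.990×10^12 m.
Spreading L over a sphere of radius d: S = 5.00×10^25/(4π·1.99×10^12²) = 1.005 W/m².
TOA balance gives T_e = 40.88 K.
Since (2−ε)/2 = (T_e/T_s)⁴ = 0.8166, ε = 0.3668.

0.367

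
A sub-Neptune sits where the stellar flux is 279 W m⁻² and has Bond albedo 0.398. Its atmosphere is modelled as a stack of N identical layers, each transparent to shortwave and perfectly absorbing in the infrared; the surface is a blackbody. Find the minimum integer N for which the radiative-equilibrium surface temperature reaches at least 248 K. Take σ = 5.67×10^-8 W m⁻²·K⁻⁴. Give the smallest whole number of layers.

5

OLR = S(1−α)/4 = 41.99 W m⁻²; the top layer radiates at T_e = 165.0 K.
T_s = (N+1)^(1/4)·T_e ≥ 248 K requires N+1 ≥ (T_s/T_e)⁴ = (248/165.0)⁴ = 5.108.
The minimum whole number is N = 5.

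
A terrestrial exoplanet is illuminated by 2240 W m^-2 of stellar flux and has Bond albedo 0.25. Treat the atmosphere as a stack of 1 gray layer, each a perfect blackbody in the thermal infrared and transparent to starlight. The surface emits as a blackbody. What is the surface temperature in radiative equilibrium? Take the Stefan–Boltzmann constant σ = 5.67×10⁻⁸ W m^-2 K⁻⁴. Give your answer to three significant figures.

OLR = S(1−α)/4 = 420.0 W m^-2; the top layer radiates at T_e = 293.4 K.
With N = 1 opaque layers, T_s = (N+1)^(1/4)·T_e = 2^(1/4)·293.4 = 348.9 K.

349 K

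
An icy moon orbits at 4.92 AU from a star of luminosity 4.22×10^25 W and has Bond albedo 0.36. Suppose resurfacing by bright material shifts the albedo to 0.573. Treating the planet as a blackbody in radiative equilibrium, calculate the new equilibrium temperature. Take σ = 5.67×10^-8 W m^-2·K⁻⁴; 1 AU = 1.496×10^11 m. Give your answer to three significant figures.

58.4 K

d = 4.92 × 1.496×10^11 m = 7.360×10^11 m.
S = L/(4πd²) = 6.199 W m^-2.
T₂ = [S(1−α₂)/(4σ)]^(1/4) = [6.199·0.427/(4σ)]^(1/4) = 58.45 K.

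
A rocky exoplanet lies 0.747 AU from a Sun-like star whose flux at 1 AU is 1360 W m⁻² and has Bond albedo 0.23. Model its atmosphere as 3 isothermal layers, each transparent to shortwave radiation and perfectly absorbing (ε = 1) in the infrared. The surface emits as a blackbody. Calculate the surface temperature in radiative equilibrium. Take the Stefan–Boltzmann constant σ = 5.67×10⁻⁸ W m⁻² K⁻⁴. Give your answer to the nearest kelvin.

By the inverse-square law, S = 1360/0.747² = 2437 W m⁻².
The effective emission temperature is T_e = [S(1−α)/(4σ)]^¼ = 301.6 K.
For an N-layer opaque stack, T_s⁴ = (N+1)T_e⁴, hence T_s = (4)^(1/4)×301.6 K = 426.5 K.

427 kelvin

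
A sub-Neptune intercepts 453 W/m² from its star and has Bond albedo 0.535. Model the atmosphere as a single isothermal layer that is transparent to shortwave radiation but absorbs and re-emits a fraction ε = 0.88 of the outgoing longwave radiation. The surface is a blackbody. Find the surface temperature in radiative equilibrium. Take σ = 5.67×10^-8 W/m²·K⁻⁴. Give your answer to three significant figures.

202 K

Effective emission temperature (TOA balance): σT_e⁴ = S(1−α)/4 = 52.66 W/m² → T_e = 174.6 K.
For a single slab of emissivity ε, T_s⁴ = 2T_e⁴/(2−ε); thus T_s = 174.6·(1.786)^(1/4) = 201.8 K.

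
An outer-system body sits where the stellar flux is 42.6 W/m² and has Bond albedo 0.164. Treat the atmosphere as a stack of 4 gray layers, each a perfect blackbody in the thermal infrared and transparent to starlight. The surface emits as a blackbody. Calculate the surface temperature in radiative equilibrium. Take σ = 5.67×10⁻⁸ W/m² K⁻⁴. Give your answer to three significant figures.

167 K

OLR = S(1−α)/4 = 8.903 W/m²; the top layer radiates at T_e = 111.9 K.
Layer-by-layer balance gives σT_s⁴ = (N+1)σT_e⁴, so T_s = 5^¼·111.9 = 167.4 K.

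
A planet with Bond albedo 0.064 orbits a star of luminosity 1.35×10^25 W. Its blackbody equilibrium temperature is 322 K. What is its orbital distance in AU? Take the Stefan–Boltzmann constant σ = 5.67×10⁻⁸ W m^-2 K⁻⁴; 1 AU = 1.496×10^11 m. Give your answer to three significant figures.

Required flux: S = 4σT⁴/(1−α) = 2605 W m^-2.
From L = 4πd²S, d = √(1.35×10^25/(4π·2605)) = 2.031×10^10 m = 0.1357 AU.

0.136 AU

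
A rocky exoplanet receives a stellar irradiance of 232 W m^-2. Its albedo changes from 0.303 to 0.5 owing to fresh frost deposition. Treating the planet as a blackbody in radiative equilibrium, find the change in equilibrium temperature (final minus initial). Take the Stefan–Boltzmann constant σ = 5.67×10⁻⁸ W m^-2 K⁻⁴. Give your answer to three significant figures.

-13.0 K

Before: T₁ = [232.0·0.697/(4σ)]^(1/4) = 163.4 K.
After:  T₂ = [232.0·0.5/(4σ)]^(1/4) = 150.4 K.
ΔT = T₂ − T₁ = -13.02 K.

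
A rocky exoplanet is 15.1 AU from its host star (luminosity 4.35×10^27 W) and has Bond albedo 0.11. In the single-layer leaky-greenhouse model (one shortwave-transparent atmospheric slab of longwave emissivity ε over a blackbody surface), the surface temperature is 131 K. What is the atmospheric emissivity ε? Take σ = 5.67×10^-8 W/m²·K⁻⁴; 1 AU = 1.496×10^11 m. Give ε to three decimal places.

d = 15.1 × 1.496×10^11 m = 2.259×10^12 m.
Spreading L over a sphere of radius d: S = 4.35×10^27/(4π·2.26×10^12²) = 67.84 W/m².
TOA balance gives T_e = 127.7 K.
T_s⁴ = T_e⁴·2/(2−ε) → ε = 2 − 2(T_e/T_s)⁴ = 2 − 2·(127.7/131)⁴ = 0.1922.

0.192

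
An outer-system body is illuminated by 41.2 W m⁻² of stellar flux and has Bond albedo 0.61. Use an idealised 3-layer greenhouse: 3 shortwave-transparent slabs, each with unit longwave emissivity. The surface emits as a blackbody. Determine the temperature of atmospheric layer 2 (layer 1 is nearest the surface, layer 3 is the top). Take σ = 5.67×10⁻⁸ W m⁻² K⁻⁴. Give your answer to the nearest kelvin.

109 K

OLR = S(1−α)/4 = 4.017 W m⁻²; the top layer radiates at T_e = 91.74 K.
In the N-layer model, layer k (counted from the surface) has T_k = (N+1−k)^(1/4)·T_e.
With k = 2: T_2 = (3+1−2)^¼·91.74 K = 109.1 K.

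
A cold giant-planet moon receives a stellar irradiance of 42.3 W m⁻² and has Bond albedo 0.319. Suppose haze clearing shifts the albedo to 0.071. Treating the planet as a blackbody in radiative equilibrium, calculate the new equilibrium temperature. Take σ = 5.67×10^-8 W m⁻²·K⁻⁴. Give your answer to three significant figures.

New equilibrium: T₂ = [(1−0.071)·42.30/(4σ)]^(1/4) = 114.7 K.

115 K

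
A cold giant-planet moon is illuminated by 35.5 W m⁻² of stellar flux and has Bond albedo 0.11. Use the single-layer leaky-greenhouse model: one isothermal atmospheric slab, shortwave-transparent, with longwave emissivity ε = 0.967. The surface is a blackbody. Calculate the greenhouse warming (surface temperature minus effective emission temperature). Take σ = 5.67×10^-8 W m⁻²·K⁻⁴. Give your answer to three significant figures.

At the top of the atmosphere, σT_e⁴ = S(1−α)/4 = 7.899 W m⁻², giving T_e = 108.6 K.
The surface balance (absorbed SW + ε·downward IR = σT_s⁴) with T_a⁴ = T_s⁴/2 reduces to T_s = T_e·[2/(2−ε)]^¼ = 128.2 K.
The atmosphere warms the surface by 19.51 K.

19.5 K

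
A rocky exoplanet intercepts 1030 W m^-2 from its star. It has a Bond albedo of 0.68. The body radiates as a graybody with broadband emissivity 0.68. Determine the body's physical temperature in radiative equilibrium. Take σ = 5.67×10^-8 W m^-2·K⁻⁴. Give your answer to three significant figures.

Absorbed flux (global mean): S(1−α)/4 = 1030·0.32/4 = 82.40 W m^-2.
Radiative balance εσT⁴ = 82.40 gives T = [82.40/(0.68·σ)]^(1/4) = 215.0 K.

215 K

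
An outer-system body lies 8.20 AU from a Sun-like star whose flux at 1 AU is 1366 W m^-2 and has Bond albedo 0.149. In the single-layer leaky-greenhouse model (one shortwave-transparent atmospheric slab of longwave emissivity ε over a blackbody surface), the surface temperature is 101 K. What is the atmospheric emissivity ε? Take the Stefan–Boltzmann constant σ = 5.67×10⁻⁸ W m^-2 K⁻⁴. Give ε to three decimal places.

0.535

Flux at the orbit: S = 1366/(8.20)² = 20.32 W m^-2.
TOA balance gives T_e = 93.44 K.
Inverting T_s⁴ = 2T_e⁴/(2−ε): (T_e/T_s)⁴ = 0.7325, so ε = 2(1 − 0.7325) = 0.5349.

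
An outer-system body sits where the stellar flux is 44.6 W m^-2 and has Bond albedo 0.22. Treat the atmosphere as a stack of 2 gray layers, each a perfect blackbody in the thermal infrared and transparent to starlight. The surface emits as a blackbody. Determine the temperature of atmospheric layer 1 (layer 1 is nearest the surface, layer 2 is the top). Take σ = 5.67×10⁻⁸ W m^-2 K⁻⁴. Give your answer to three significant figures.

Top-of-atmosphere balance: σT_e⁴ = S(1−α)/4 = 8.697 W m^-2 → T_e = 111.3 K.
Each opaque layer satisfies 2T_j⁴ = T_{j−1}⁴ + T_{j+1}⁴, giving T_k⁴ = (N+1−k)T_e⁴.
T_1 = (2)^(1/4)·111.3 = 132.3 K.

132 kelvin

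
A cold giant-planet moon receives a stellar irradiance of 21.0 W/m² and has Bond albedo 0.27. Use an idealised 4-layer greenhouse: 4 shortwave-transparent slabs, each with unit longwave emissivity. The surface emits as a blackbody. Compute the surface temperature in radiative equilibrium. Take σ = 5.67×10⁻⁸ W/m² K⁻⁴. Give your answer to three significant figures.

136 K

OLR = S(1−α)/4 = 3.833 W/m²; the top layer radiates at T_e = 90.67 K.
Layer-by-layer balance gives σT_s⁴ = (N+1)σT_e⁴, so T_s = 5^¼·90.67 = 135.6 K.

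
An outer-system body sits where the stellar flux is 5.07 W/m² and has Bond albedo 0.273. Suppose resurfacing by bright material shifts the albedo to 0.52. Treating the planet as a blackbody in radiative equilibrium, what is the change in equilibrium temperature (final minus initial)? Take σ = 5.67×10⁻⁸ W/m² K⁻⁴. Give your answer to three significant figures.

Before: T₁ = [5.070·0.727/(4σ)]^(1/4) = 63.49 K.
Final:   T₂ = [S(1−0.52)/(4σ)]^(1/4) = 57.23 K.
ΔT = T₂ − T₁ = -6.259 K.

-6.26 K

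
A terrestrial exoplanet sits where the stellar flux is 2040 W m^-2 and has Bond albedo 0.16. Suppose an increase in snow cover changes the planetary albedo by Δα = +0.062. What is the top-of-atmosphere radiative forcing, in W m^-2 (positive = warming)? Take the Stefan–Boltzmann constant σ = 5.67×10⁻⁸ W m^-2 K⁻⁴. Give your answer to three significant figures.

-31.6 W m^-2

The change in absorbed flux is Δ[S(1−α)/4] = −SΔα/4 = -31.62 W m^-2.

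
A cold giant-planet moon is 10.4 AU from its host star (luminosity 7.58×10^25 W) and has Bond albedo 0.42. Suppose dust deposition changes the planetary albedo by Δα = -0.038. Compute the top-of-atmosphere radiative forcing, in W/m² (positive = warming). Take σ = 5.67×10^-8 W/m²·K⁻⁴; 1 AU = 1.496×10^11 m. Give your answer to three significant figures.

Orbital distance: d = 10.4 AU = 1.556×10^12 m.
Spreading L over a sphere of radius d: S = 7.58×10^25/(4π·1.56×10^12²) = 2.492 W/m².
The change in absorbed flux is Δ[S(1−α)/4] = −SΔα/4 = 0.02367 W/m².

0.0237 W/m²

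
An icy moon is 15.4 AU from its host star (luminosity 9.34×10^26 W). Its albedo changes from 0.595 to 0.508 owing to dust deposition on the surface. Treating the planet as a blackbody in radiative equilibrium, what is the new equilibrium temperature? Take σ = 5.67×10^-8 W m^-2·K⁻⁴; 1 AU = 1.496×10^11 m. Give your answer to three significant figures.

Orbital distance: d = 15.4 AU = 2.304×10^12 m.
Spreading L over a sphere of radius d: S = 9.34×10^26/(4π·2.30×10^12²) = 14.00 W m^-2.
T₂ = [S(1−α₂)/(4σ)]^(1/4) = [14.00·0.492/(4σ)]^(1/4) = 74.24 K.

74.2 K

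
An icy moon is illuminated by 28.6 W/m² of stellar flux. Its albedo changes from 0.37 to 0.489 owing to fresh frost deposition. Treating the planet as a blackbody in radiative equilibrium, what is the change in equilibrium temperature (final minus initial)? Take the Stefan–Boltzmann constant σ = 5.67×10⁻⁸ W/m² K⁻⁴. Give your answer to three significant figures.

Initial: T₁ = [S(1−0.37)/(4σ)]^(1/4) = 94.41 K.
With α = 0.489, T₂ = 89.60 K.
ΔT = T₂ − T₁ = -4.814 K.

-4.81 kelvin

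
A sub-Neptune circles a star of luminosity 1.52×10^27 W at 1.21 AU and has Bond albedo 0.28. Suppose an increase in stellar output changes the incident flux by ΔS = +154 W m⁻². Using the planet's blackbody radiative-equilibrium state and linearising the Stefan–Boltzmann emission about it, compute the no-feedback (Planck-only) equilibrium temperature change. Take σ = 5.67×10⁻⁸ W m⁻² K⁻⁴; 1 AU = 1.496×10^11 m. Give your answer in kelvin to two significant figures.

3.4 kelvin

d = 1.21 × 1.496×10^11 m = 1.810×10^11 m.
S = L/(4πd²) = 3691 W m⁻².
Reference equilibrium: T_e = [S(1−α)/(4σ)]^(1/4) = 329.0 K.
ΔF = Δ[S(1−α)]/4 = (1−0.28)·+154/4 = 27.72 W m⁻².
Linearising σT⁴ gives d(σT⁴)/dT = 4σT_e³ = 8.078 W m⁻² per K.
So ΔT₀ = 27.72/8.078 = 3.43 K.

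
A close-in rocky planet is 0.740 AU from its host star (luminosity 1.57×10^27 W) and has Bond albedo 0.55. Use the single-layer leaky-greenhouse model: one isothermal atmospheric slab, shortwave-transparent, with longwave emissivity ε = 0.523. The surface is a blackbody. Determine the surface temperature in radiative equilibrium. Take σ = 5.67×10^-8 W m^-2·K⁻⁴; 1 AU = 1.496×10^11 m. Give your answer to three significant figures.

Orbital distance: d = 0.740 AU = 1.107×10^11 m.
Flux at the orbit: S = L/(4πd²) = 1.57×10^27/(4π·(1.11×10^11)²) = 10190 W m^-2.
At the top of the atmosphere, σT_e⁴ = S(1−α)/4 = 1147 W m^-2, giving T_e = 377.1 K.
Surface balance with a leaky layer gives σT_s⁴ = σT_e⁴·2/(2−ε), so T_s = T_e·[2/(2−0.523)]^(1/4) = 406.8 K.

407 K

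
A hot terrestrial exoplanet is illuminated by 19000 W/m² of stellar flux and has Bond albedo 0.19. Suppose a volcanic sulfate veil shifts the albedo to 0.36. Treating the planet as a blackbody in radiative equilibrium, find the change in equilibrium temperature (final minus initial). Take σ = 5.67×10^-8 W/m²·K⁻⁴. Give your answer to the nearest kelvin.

-29 kelvin

Initial: T₁ = [S(1−0.19)/(4σ)]^(1/4) = 510.4 K.
Final:   T₂ = [S(1−0.36)/(4σ)]^(1/4) = 481.2 K.
Change: 481.2 − 510.4 = -29.19 K.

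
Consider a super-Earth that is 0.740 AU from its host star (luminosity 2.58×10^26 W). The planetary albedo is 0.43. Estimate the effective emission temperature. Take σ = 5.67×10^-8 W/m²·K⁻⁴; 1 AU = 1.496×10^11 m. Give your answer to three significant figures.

255 K

d = 0.740 × 1.496×10^11 m = 1.107×10^11 m.
Spreading L over a sphere of radius d: S = 2.58×10^26/(4π·1.11×10^11²) = 1675 W/m².
Averaging over the sphere, the absorbed flux is S(1−α)/4 = 238.7 W/m².
Balancing against σT⁴: T = (238.7/5.67×10⁻⁸)^(1/4) = 254.7 K.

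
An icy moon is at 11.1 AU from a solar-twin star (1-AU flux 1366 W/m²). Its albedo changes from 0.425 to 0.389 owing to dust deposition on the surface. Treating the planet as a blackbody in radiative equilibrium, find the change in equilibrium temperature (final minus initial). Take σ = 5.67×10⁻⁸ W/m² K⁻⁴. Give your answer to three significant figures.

Flux at the orbit: S = 1366/(11.1)² = 11.09 W/m².
With α = 0.425, T₁ = 72.81 K.
After:  T₂ = [11.09·0.611/(4σ)]^(1/4) = 73.93 K.
ΔT = T₂ − T₁ = 1.114 K.

1.11 K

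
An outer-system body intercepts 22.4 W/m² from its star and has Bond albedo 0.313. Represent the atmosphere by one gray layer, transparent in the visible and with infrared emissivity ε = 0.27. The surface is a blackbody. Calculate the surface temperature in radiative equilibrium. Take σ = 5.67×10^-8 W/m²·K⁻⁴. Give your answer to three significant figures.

Effective emission temperature (TOA balance): σT_e⁴ = S(1−α)/4 = 3.847 W/m² → T_e = 90.76 K.
The surface balance (absorbed SW + ε·downward IR = σT_s⁴) with T_a⁴ = T_s⁴/2 reduces to T_s = T_e·[2/(2−ε)]^¼ = 94.11 K.

94.1 K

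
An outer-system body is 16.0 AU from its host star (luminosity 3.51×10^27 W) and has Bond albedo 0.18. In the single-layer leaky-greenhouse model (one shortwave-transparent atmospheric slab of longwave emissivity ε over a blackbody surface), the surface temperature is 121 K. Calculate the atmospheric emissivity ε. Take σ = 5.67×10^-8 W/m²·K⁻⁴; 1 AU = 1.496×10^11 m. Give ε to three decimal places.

d = 16.0 × 1.496×10^11 m = 2.394×10^12 m.
S = L/(4πd²) = 48.75 W/m².
TOA balance gives T_e = 115.2 K.
Inverting T_s⁴ = 2T_e⁴/(2−ε): (T_e/T_s)⁴ = 0.8223, so ε = 2(1 − 0.8223) = 0.3554.

0.355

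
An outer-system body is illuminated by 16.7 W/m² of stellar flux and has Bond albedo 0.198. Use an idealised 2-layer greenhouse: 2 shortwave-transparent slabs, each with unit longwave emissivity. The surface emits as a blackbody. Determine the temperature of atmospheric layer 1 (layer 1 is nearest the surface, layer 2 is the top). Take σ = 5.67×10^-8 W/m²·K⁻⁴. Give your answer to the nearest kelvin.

104 K

The effective emission temperature is T_e = [S(1−α)/(4σ)]^¼ = 87.66 K.
Each opaque layer satisfies 2T_j⁴ = T_{j−1}⁴ + T_{j+1}⁴, giving T_k⁴ = (N+1−k)T_e⁴.
T_1 = (2)^(1/4)·87.66 = 104.2 K.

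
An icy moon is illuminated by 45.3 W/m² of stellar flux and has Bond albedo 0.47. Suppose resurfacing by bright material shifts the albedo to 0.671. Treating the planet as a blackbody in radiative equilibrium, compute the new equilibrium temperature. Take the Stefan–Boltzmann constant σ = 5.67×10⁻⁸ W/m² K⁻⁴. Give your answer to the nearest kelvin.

With the new albedo, S(1−α₂)/4 = 3.726 W/m², so T₂ = 90.04 K.

90 K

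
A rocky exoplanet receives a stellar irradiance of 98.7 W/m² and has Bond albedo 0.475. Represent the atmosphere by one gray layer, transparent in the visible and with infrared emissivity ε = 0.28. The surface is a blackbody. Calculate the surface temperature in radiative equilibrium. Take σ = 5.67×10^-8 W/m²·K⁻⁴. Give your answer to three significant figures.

At the top of the atmosphere, σT_e⁴ = S(1−α)/4 = 12.95 W/m², giving T_e = 122.9 K.
The surface balance (absorbed SW + ε·downward IR = σT_s⁴) with T_a⁴ = T_s⁴/2 reduces to T_s = T_e·[2/(2−ε)]^¼ = 127.7 K.

128 K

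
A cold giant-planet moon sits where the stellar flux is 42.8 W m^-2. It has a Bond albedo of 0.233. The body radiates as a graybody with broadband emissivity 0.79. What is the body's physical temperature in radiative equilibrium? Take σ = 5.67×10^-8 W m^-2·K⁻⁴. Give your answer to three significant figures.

Absorbed flux (global mean): S(1−α)/4 = 42.80·0.767/4 = 8.207 W m^-2.
Equating to εσT⁴ with ε = 0.79: T = (8.207/0.79σ)^(1/4) = 116.3 K.

116 K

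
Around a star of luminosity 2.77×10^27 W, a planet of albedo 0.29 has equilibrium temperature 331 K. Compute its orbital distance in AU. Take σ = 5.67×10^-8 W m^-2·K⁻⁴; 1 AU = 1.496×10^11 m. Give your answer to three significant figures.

Required flux: S = 4σT⁴/(1−α) = 3834 W m^-2.
From L = 4πd²S, d = √(2.77×10^27/(4π·3834)) = 2.398×10^11 m = 1.603 AU.

1.60 AU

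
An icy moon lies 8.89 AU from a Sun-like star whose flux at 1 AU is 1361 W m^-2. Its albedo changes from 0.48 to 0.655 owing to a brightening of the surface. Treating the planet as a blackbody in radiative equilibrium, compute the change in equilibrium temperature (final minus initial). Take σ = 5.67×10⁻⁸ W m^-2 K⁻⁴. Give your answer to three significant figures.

By the inverse-square law, S = 1361/8.89² = 17.22 W m^-2.
With α = 0.48, T₁ = 79.27 K.
After:  T₂ = [17.22·0.345/(4σ)]^(1/4) = 71.54 K.
ΔT = T₂ − T₁ = -7.728 K.

-7.73 K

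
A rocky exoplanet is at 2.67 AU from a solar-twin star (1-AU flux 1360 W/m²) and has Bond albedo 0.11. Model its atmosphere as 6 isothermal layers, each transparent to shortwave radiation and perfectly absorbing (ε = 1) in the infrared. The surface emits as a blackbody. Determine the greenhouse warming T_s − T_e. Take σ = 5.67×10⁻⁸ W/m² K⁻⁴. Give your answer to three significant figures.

Irradiance scales as 1/d², so S = 1360 W/m² × (1/2.67)² = 190.8 W/m².
Top-of-atmosphere balance: σT_e⁴ = S(1−α)/4 = 42.45 W/m² → T_e = 165.4 K.
Surface: T_s = (7)^¼·T_e = 269.1 K.
Warming: T_s − T_e = 103.6 K.

104 K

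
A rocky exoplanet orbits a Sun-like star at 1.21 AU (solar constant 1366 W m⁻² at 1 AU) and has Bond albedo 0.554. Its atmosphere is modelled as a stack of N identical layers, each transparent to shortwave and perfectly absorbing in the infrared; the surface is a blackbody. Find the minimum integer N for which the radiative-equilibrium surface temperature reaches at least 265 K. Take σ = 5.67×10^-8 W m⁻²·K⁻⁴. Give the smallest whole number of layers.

2

By the inverse-square law, S = 1366/1.21² = 933.0 W m⁻².
The effective emission temperature is T_e = [S(1−α)/(4σ)]^¼ = 207.0 K.
Since T_s⁴ = (N+1)T_e⁴, we need N ≥ (T_s/T_e)⁴ − 1 = 1.688.
Rounding up, N = 2.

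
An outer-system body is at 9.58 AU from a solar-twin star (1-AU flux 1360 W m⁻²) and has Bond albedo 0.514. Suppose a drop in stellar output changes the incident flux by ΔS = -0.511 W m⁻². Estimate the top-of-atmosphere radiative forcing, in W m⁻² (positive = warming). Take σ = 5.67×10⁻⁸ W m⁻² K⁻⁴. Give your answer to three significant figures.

Irradiance scales as 1/d², so S = 1360 W m⁻² × (1/9.58)² = 14.82 W m⁻².
TOA radiative forcing: ΔF = (1−α)ΔS/4 = 0.486·(-0.511)/4 = -0.06209 W m⁻².

-0.0621 W m⁻²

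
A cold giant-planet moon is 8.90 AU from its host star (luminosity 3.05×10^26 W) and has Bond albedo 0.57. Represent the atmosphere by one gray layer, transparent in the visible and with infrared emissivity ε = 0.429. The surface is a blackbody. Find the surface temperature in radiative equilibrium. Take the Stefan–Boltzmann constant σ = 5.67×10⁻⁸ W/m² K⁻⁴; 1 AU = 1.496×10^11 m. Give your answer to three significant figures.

75.8 kelvin

d = 8.90 × 1.496×10^11 m = 1.331×10^12 m.
Flux at the orbit: S = L/(4πd²) = 3.05×10^26/(4π·(1.33×10^12)²) = 13.69 W/m².
At the top of the atmosphere, σT_e⁴ = S(1−α)/4 = 1.472 W/m², giving T_e = 71.38 K.
The surface balance (absorbed SW + ε·downward IR = σT_s⁴) with T_a⁴ = T_s⁴/2 reduces to T_s = T_e·[2/(2−ε)]^¼ = 75.82 K.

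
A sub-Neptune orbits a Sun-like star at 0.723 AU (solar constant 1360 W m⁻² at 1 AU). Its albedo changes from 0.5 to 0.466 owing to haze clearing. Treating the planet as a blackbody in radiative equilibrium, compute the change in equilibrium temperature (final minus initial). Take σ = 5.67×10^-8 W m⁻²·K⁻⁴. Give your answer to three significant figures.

4.56 K

By the inverse-square law, S = 1360/0.723² = 2602 W m⁻².
Before: T₁ = [2602·0.5/(4σ)]^(1/4) = 275.2 K.
Final:   T₂ = [S(1−0.466)/(4σ)]^(1/4) = 279.8 K.
Change: 279.8 − 275.2 = 4.564 K.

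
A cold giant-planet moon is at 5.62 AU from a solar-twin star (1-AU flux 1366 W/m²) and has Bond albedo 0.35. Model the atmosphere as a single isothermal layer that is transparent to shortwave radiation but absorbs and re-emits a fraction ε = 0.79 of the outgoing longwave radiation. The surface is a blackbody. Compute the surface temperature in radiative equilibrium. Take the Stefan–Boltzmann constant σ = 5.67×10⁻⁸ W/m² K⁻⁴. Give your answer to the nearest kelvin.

Flux at the orbit: S = 1366/(5.62)² = 43.25 W/m².
Effective emission temperature (TOA balance): σT_e⁴ = S(1−α)/4 = 7.028 W/m² → T_e = 105.5 K.
For a single slab of emissivity ε, T_s⁴ = 2T_e⁴/(2−ε); thus T_s = 105.5·(1.653)^(1/4) = 119.6 K.

120 kelvin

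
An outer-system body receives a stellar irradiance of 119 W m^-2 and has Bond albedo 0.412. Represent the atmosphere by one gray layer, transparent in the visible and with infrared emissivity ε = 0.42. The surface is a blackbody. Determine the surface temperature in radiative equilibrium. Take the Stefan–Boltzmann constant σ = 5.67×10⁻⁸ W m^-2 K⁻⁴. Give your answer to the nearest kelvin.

141 K

Effective emission temperature (TOA balance): σT_e⁴ = S(1−α)/4 = 17.49 W m^-2 → T_e = 132.5 K.
For a single slab of emissivity ε, T_s⁴ = 2T_e⁴/(2−ε); thus T_s = 132.5·(1.266)^(1/4) = 140.6 K.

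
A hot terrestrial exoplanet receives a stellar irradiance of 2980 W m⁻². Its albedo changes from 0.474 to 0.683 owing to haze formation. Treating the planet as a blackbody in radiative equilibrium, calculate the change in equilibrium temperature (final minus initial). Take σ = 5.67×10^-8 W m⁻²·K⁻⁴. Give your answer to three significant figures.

-34.3 K

Initial: T₁ = [S(1−0.474)/(4σ)]^(1/4) = 288.3 K.
With α = 0.683, T₂ = 254.0 K.
ΔT = T₂ − T₁ = -34.29 K.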